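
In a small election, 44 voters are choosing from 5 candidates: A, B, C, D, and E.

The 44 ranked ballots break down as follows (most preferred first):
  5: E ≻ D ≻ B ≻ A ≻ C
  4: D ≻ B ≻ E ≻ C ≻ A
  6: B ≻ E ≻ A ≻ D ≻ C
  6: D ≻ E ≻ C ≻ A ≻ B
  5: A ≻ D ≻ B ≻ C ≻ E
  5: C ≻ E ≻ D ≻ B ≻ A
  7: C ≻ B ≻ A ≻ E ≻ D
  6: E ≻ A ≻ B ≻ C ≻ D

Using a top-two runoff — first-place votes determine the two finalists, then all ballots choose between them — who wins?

Round 1 first-place votes: A 5, B 6, C 12, D 10, E 11. C and E advance.
Runoff: C is ranked above E on 17 ballots, E above C on 27.

E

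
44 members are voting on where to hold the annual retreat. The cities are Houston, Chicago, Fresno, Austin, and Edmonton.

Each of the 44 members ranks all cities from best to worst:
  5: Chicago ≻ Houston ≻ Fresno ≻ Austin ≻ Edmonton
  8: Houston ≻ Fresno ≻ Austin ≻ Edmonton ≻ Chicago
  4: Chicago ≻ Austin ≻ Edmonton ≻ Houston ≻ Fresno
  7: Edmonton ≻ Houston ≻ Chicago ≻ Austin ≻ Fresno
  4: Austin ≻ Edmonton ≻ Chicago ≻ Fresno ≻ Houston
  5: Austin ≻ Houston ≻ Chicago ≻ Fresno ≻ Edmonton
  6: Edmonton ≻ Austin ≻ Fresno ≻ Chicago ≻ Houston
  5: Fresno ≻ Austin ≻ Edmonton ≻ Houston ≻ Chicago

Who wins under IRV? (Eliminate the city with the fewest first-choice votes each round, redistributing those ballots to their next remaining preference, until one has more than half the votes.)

Austin

Round 1: Houston 8, Chicago 9, Fresno 5, Austin 9, Edmonton 13. Fresno eliminated.
Round 2: Houston 8, Chicago 9, Austin 14, Edmonton 13. Houston eliminated.
Round 3: Chicago 9, Austin 22, Edmonton 13. Chicago eliminated.
Round 4: Austin 31, Edmonton 13. Austin has a majority (≥23).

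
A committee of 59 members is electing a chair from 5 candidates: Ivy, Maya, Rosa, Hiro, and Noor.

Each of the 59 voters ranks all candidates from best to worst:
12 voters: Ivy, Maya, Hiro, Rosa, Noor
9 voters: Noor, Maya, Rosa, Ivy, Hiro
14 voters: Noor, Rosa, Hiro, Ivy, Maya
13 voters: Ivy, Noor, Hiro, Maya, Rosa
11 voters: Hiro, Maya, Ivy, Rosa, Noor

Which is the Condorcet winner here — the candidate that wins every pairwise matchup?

Ivy vs Maya: 39–20
Ivy vs Rosa: 36–23
Ivy vs Hiro: 34–25
Ivy vs Noor: 36–23
Ivy beats every other candidate.

Ivy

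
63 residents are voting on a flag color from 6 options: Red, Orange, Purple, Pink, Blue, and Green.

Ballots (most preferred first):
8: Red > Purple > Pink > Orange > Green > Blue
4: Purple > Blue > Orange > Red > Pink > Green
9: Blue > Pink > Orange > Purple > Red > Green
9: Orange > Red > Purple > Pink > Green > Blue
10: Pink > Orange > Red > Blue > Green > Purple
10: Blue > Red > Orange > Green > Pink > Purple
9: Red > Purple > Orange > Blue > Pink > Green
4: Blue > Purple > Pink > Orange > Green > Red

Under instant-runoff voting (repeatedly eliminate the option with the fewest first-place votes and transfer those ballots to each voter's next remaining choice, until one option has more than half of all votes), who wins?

Red

Round 1: Red 17, Orange 9, Purple 4, Pink 10, Blue 23, Green 0. Green eliminated.
Round 2: Red 17, Orange 9, Purple 4, Pink 10, Blue 23. Purple eliminated.
Round 3: Red 17, Orange 9, Pink 10, Blue 27. Orange eliminated.
Round 4: Red 26, Pink 10, Blue 27. Pink eliminated.
Round 5: Red 36, Blue 27. Red has a majority (≥32).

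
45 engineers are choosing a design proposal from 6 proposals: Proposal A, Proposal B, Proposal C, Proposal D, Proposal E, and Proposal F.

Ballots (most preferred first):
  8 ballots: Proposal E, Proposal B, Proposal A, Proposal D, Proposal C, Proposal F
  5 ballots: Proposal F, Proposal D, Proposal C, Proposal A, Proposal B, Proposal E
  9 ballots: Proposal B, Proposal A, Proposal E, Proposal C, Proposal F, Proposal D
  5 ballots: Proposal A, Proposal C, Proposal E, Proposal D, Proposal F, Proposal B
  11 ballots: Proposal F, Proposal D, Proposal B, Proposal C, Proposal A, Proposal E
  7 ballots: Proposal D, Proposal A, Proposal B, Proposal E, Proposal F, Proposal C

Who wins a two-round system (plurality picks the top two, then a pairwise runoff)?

Proposal B

Round 1 first-place votes: Proposal A 5, Proposal B 9, Proposal C 0, Proposal D 7, Proposal E 8, Proposal F 16. Proposal F and Proposal B advance.
Runoff: Proposal F is ranked above Proposal B on 21 ballots, Proposal B above Proposal F on 24.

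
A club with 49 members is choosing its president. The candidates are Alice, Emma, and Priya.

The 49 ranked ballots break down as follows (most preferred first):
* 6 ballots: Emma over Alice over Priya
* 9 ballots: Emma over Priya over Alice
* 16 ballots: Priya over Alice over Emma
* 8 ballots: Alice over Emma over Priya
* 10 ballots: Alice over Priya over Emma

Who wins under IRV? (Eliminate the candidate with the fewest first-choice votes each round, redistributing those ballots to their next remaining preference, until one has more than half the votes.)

Priya

Round 1: Alice 18, Emma 15, Priya 16. Emma eliminated.
Round 2: Alice 24, Priya 25. Priya has a majority (≥25).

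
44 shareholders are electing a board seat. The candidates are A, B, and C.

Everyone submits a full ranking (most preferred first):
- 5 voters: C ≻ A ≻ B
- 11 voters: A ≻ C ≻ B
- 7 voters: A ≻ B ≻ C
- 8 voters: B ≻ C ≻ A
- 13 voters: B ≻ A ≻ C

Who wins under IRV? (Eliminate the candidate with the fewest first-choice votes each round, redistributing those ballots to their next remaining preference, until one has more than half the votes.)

Round 1: A 18, B 21, C 5. C eliminated.
Round 2: A 23, B 21. A has a majority (≥23).

A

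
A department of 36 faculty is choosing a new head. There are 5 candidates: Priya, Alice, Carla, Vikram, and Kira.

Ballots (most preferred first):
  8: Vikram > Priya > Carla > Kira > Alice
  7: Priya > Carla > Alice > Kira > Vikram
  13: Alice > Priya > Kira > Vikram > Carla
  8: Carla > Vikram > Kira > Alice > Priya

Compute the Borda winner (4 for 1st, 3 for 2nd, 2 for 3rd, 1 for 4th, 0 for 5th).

Priya: 8×3 + 7×4 + 13×3 + 8×0 = 91
Alice: 8×0 + 7×2 + 13×4 + 8×1 = 74
Carla: 8×2 + 7×3 + 13×0 + 8×4 = 69
Vikram: 8×4 + 7×0 + 13×1 + 8×3 = 69
Kira: 8×1 + 7×1 + 13×2 + 8×2 = 57

Priya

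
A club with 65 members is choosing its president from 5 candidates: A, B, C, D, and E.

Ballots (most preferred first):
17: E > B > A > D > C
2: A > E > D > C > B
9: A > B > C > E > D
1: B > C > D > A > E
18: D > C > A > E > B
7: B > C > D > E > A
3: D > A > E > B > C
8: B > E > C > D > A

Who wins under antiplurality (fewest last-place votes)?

Last-place votes: A 15, B 20, C 20, D 9, E 1.

E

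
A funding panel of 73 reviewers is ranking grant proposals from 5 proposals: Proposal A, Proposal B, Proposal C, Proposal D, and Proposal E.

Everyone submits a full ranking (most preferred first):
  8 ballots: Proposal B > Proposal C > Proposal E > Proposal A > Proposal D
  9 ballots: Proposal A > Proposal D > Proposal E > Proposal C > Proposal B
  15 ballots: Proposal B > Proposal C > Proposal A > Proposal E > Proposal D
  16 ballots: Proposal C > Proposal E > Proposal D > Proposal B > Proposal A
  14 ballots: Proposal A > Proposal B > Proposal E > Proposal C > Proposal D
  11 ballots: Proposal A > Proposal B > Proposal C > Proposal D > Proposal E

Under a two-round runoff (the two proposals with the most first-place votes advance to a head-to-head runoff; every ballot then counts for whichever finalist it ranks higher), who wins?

Round 1 first-place votes: Proposal A 34, Proposal B 23, Proposal C 16, Proposal D 0, Proposal E 0. Proposal A and Proposal B advance.
Runoff: Proposal A is ranked above Proposal B on 34 ballots, Proposal B above Proposal A on 39.

Proposal B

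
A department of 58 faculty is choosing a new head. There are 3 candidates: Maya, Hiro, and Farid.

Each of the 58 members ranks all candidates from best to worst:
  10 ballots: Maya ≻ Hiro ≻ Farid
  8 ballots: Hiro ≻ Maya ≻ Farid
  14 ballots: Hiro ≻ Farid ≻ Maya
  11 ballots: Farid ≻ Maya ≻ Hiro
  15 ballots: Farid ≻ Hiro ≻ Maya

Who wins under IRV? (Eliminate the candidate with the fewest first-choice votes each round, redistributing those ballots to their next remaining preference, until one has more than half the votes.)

Hiro

Round 1: Maya 10, Hiro 22, Farid 26. Maya eliminated.
Round 2: Hiro 32, Farid 26. Hiro has a majority (≥30).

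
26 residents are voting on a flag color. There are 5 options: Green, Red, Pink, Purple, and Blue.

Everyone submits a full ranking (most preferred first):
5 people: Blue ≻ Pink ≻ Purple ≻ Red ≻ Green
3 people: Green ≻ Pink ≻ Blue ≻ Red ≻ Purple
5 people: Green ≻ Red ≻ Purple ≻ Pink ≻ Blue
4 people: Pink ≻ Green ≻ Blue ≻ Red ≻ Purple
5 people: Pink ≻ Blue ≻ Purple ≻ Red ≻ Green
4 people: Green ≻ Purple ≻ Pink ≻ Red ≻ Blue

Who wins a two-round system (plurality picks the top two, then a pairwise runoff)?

Pink

Round 1 first-place votes: Green 12, Red 0, Pink 9, Purple 0, Blue 5. Green and Pink advance.
Runoff: Green is ranked above Pink on 12 ballots, Pink above Green on 14.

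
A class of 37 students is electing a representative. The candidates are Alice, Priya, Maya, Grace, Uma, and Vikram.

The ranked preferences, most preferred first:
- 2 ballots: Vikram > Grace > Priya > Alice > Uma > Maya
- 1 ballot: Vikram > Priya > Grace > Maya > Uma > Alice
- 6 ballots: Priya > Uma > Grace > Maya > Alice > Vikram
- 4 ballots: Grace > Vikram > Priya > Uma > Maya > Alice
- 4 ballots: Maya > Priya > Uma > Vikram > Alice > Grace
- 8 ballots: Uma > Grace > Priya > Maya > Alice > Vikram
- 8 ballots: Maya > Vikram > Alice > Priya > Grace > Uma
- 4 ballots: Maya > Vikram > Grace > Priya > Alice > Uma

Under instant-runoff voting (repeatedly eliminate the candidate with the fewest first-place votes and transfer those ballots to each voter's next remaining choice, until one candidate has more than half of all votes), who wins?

Priya

Round 1: Alice 0, Priya 6, Maya 16, Grace 4, Uma 8, Vikram 3. Alice eliminated.
Round 2: Priya 6, Maya 16, Grace 4, Uma 8, Vikram 3. Vikram eliminated.
Round 3: Priya 7, Maya 16, Grace 6, Uma 8. Grace eliminated.
Round 4: Priya 13, Maya 16, Uma 8. Uma eliminated.
Round 5: Priya 21, Maya 16. Priya has a majority (≥19).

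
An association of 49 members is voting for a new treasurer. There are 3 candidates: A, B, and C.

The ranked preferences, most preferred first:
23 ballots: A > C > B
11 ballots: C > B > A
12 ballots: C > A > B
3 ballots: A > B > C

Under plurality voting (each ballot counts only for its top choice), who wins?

First-place votes: A 26, B 0, C 23.

A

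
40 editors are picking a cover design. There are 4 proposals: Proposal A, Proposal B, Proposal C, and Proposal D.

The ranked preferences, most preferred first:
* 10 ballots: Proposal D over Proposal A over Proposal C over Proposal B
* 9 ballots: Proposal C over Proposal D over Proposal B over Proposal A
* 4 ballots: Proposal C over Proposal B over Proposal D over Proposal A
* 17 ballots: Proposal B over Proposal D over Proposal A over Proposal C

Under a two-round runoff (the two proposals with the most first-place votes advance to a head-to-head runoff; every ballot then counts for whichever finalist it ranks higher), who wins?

Round 1 first-place votes: Proposal A 0, Proposal B 17, Proposal C 13, Proposal D 10. Proposal B and Proposal C advance.
Runoff: Proposal B is ranked above Proposal C on 17 ballots, Proposal C above Proposal B on 23.

Proposal C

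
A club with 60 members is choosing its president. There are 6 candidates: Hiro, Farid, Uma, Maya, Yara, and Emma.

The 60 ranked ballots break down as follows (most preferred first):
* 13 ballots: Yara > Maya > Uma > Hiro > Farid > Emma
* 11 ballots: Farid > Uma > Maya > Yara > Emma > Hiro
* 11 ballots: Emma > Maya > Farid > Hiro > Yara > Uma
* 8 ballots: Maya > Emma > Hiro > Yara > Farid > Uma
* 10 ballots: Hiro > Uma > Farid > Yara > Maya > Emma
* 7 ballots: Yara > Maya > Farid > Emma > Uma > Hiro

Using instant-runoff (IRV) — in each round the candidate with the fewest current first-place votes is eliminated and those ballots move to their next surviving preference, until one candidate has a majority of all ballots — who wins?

Round 1: Hiro 10, Farid 11, Uma 0, Maya 8, Yara 20, Emma 11. Uma eliminated.
Round 2: Hiro 10, Farid 11, Maya 8, Yara 20, Emma 11. Maya eliminated.
Round 3: Hiro 10, Farid 11, Yara 20, Emma 19. Hiro eliminated.
Round 4: Farid 21, Yara 20, Emma 19. Emma eliminated.
Round 5: Farid 32, Yara 28. Farid has a majority (≥31).

Farid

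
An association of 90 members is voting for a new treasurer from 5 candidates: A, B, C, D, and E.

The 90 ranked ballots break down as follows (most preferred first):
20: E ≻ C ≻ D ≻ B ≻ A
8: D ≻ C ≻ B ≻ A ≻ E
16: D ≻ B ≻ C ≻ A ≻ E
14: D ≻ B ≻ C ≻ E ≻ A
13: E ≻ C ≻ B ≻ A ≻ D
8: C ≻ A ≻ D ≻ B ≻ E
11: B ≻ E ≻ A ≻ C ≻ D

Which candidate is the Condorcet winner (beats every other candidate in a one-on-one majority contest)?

C

C vs A: 79–11
C vs B: 49–41
C vs D: 52–38
C vs E: 46–44
C beats every other candidate.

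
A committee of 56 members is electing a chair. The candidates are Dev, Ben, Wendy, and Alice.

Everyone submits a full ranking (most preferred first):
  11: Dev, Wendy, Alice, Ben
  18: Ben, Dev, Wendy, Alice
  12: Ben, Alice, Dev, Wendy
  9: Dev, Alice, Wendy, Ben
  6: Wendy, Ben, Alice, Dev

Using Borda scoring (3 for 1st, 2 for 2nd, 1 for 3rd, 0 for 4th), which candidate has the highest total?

Dev: 11×3 + 18×2 + 12×1 + 9×3 + 6×0 = 108
Ben: 11×0 + 18×3 + 12×3 + 9×0 + 6×2 = 102
Wendy: 11×2 + 18×1 + 12×0 + 9×1 + 6×3 = 67
Alice: 11×1 + 18×0 + 12×2 + 9×2 + 6×1 = 59

Dev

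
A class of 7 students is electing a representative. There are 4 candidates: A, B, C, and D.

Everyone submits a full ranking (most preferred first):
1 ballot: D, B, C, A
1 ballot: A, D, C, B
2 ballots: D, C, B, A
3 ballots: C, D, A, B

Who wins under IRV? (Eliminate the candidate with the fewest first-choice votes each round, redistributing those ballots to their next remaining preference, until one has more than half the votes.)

D

Round 1: A 1, B 0, C 3, D 3. B eliminated.
Round 2: A 1, C 3, D 3. A eliminated.
Round 3: C 3, D 4. D has a majority (≥4).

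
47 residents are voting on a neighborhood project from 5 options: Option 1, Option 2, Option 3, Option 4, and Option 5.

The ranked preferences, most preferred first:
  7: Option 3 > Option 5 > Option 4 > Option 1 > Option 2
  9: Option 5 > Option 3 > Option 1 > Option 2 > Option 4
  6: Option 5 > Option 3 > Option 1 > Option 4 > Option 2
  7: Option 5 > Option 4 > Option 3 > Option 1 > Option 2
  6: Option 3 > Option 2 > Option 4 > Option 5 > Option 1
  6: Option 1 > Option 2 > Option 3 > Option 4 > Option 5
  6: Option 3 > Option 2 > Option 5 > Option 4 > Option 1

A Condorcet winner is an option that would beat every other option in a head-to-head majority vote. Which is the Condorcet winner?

Option 3 vs Option 1: 41–6
Option 3 vs Option 2: 41–6
Option 3 vs Option 4: 40–7
Option 3 vs Option 5: 25–22
Option 3 beats every other option.

Option 3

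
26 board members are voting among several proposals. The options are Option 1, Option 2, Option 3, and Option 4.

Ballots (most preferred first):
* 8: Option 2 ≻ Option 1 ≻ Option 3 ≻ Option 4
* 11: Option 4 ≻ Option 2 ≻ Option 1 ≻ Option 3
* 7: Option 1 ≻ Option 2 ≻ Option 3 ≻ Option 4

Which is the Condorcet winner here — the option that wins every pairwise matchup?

Option 2

Option 2 vs Option 1: 19–7
Option 2 vs Option 3: 26–0
Option 2 vs Option 4: 15–11
Option 2 beats every other option.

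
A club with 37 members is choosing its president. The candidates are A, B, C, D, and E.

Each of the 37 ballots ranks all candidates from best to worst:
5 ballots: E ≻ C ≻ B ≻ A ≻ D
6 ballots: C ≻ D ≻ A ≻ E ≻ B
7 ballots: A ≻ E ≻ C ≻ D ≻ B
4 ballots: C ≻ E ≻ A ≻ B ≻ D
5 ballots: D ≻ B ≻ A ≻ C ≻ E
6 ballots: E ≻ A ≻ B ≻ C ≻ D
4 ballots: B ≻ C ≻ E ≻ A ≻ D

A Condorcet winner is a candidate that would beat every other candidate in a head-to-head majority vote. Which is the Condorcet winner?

C

C vs A: 19–18
C vs B: 22–15
C vs D: 32–5
C vs E: 19–18
C beats every other candidate.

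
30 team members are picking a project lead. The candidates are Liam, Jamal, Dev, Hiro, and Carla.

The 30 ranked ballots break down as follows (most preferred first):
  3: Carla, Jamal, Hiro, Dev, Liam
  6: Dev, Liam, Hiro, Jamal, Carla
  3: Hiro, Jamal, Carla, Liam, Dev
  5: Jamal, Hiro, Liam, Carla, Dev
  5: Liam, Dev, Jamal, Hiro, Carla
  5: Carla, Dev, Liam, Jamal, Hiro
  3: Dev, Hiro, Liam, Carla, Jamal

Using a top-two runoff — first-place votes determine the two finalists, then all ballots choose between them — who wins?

Carla

Round 1 first-place votes: Liam 5, Jamal 5, Dev 9, Hiro 3, Carla 8. Dev and Carla advance.
Runoff: Dev is ranked above Carla on 14 ballots, Carla above Dev on 16.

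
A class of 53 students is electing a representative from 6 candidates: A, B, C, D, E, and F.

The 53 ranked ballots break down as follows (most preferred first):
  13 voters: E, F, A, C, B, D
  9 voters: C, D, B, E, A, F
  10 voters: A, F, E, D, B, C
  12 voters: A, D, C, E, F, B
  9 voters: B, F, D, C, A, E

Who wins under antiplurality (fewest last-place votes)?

Last-place votes: A 0, B 12, C 10, D 13, E 9, F 9.

A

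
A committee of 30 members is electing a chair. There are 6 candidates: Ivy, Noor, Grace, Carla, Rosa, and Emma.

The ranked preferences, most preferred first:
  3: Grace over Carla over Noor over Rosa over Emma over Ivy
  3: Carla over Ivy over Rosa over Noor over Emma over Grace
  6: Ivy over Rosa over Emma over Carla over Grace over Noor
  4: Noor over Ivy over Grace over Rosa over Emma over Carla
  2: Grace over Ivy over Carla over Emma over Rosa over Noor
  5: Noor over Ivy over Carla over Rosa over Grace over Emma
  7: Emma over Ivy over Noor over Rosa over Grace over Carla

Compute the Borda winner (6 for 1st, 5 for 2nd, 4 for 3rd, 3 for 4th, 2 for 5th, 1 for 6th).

Ivy

Ivy: 3×1 + 3×5 + 6×6 + 4×5 + 2×5 + 5×5 + 7×5 = 144
Noor: 3×4 + 3×3 + 6×1 + 4×6 + 2×1 + 5×6 + 7×4 = 111
Grace: 3×6 + 3×1 + 6×2 + 4×4 + 2×6 + 5×2 + 7×2 = 85
Carla: 3×5 + 3×6 + 6×3 + 4×1 + 2×4 + 5×4 + 7×1 = 90
Rosa: 3×3 + 3×4 + 6×5 + 4×3 + 2×2 + 5×3 + 7×3 = 103
Emma: 3×2 + 3×2 + 6×4 + 4×2 + 2×3 + 5×1 + 7×6 = 97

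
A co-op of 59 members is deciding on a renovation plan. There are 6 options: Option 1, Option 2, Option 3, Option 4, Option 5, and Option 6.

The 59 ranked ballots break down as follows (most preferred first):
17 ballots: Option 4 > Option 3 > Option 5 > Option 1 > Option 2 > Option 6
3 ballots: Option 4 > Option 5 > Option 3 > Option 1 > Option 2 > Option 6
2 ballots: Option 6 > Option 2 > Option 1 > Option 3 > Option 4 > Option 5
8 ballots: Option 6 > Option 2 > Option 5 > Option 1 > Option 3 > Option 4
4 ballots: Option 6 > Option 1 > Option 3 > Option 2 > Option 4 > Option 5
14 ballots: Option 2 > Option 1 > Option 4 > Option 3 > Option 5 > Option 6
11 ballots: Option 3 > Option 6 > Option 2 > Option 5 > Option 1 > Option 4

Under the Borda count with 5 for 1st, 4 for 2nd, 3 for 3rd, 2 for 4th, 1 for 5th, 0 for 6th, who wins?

Option 1: 17×2 + 3×2 + 2×3 + 8×2 + 4×4 + 14×4 + 11×1 = 145
Option 2: 17×1 + 3×1 + 2×4 + 8×4 + 4×2 + 14×5 + 11×3 = 171
Option 3: 17×4 + 3×3 + 2×2 + 8×1 + 4×3 + 14×2 + 11×5 = 184
Option 4: 17×5 + 3×5 + 2×1 + 8×0 + 4×1 + 14×3 + 11×0 = 148
Option 5: 17×3 + 3×4 + 2×0 + 8×3 + 4×0 + 14×1 + 11×2 = 123
Option 6: 17×0 + 3×0 + 2×5 + 8×5 + 4×5 + 14×0 + 11×4 = 114

Option 3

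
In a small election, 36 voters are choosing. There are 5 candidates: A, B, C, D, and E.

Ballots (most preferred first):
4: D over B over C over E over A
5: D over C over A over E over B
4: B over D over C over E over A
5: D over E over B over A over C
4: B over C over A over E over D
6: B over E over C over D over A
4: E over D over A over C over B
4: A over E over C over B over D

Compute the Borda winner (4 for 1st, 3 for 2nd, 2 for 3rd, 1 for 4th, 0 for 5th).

A: 4×0 + 5×2 + 4×0 + 5×1 + 4×2 + 6×0 + 4×2 + 4×4 = 47
B: 4×3 + 5×0 + 4×4 + 5×2 + 4×4 + 6×4 + 4×0 + 4×1 = 82
C: 4×2 + 5×3 + 4×2 + 5×0 + 4×3 + 6×2 + 4×1 + 4×2 = 67
D: 4×4 + 5×4 + 4×3 + 5×4 + 4×0 + 6×1 + 4×3 + 4×0 = 86
E: 4×1 + 5×1 + 4×1 + 5×3 + 4×1 + 6×3 + 4×4 + 4×3 = 78

D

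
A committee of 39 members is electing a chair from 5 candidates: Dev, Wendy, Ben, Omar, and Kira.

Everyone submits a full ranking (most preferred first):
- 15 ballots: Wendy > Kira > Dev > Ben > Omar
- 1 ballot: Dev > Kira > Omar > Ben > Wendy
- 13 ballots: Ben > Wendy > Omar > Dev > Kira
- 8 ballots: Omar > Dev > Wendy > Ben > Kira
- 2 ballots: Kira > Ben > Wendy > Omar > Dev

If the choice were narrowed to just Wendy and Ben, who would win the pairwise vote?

Wendy is ranked above Ben on 23 ballots; Ben above Wendy on 16.

Wendy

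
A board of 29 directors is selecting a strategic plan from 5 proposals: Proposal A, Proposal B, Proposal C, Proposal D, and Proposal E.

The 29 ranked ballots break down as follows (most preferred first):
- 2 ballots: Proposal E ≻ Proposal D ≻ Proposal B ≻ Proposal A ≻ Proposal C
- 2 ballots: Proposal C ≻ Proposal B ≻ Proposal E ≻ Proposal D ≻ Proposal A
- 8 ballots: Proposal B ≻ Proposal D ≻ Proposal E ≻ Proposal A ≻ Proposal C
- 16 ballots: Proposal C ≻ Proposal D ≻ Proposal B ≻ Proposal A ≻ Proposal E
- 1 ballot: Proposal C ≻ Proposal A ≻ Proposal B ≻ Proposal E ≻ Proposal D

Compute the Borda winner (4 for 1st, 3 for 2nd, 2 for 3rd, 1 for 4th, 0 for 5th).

Proposal A: 2×1 + 2×0 + 8×1 + 16×1 + 1×3 = 29
Proposal B: 2×2 + 2×3 + 8×4 + 16×2 + 1×2 = 76
Proposal C: 2×0 + 2×4 + 8×0 + 16×4 + 1×4 = 76
Proposal D: 2×3 + 2×1 + 8×3 + 16×3 + 1×0 = 80
Proposal E: 2×4 + 2×2 + 8×2 + 16×0 + 1×1 = 29

Proposal D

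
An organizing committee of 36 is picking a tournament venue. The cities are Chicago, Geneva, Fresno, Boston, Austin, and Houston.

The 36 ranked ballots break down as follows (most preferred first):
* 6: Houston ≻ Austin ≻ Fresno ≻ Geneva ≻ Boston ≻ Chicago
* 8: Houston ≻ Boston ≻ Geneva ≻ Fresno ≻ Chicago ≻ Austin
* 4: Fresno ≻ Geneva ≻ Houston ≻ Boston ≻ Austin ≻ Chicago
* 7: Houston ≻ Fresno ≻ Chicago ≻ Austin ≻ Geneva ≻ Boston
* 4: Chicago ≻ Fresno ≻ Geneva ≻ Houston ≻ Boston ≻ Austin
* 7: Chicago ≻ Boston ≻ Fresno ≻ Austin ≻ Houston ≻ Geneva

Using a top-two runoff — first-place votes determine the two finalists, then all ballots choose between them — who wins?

Houston

Round 1 first-place votes: Chicago 11, Geneva 0, Fresno 4, Boston 0, Austin 0, Houston 21. Houston and Chicago advance.
Runoff: Houston is ranked above Chicago on 25 ballots, Chicago above Houston on 11.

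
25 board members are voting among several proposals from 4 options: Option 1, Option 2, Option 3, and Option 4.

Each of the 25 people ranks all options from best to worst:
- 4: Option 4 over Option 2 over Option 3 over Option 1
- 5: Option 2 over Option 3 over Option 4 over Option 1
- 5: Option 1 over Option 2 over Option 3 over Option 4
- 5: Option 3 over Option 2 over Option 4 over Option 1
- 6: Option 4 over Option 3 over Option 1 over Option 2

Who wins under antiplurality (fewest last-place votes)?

Last-place votes: Option 1 14, Option 2 6, Option 3 0, Option 4 5.

Option 3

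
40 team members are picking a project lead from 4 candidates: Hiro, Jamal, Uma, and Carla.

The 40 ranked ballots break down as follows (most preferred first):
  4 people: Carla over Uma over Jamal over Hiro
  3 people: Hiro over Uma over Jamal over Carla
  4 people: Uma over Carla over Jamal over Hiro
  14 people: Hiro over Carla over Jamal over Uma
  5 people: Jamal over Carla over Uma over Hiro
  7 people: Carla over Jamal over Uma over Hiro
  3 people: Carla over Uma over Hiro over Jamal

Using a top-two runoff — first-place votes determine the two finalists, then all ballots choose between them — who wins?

Round 1 first-place votes: Hiro 17, Jamal 5, Uma 4, Carla 14. Hiro and Carla advance.
Runoff: Hiro is ranked above Carla on 17 ballots, Carla above Hiro on 23.

Carla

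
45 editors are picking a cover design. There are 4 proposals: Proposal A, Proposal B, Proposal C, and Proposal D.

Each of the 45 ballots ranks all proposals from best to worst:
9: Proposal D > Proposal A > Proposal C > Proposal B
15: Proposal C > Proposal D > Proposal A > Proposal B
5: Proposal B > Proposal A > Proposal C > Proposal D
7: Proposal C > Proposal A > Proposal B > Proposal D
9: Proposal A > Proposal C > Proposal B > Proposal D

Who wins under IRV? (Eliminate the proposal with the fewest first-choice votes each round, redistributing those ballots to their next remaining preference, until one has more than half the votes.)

Round 1: Proposal A 9, Proposal B 5, Proposal C 22, Proposal D 9. Proposal B eliminated.
Round 2: Proposal A 14, Proposal C 22, Proposal D 9. Proposal D eliminated.
Round 3: Proposal A 23, Proposal C 22. Proposal A has a majority (≥23).

Proposal A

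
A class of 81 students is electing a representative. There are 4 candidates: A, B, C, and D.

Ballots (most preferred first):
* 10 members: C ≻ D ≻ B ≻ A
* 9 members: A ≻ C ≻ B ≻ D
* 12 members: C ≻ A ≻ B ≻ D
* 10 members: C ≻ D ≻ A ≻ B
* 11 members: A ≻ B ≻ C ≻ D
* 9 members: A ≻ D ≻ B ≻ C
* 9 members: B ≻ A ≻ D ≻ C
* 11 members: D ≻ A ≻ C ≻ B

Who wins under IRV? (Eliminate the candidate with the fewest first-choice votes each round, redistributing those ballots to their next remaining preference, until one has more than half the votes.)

Round 1: A 29, B 9, C 32, D 11. B eliminated.
Round 2: A 38, C 32, D 11. D eliminated.
Round 3: A 49, C 32. A has a majority (≥41).

A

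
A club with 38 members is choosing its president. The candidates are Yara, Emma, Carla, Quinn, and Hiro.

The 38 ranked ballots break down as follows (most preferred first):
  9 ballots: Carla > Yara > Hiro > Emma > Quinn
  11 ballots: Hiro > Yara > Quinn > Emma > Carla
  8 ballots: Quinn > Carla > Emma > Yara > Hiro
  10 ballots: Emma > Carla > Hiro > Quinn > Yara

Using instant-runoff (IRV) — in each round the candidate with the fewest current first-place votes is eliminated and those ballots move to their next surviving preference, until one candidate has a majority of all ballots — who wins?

Carla

Round 1: Yara 0, Emma 10, Carla 9, Quinn 8, Hiro 11. Yara eliminated.
Round 2: Emma 10, Carla 9, Quinn 8, Hiro 11. Quinn eliminated.
Round 3: Emma 10, Carla 17, Hiro 11. Emma eliminated.
Round 4: Carla 27, Hiro 11. Carla has a majority (≥20).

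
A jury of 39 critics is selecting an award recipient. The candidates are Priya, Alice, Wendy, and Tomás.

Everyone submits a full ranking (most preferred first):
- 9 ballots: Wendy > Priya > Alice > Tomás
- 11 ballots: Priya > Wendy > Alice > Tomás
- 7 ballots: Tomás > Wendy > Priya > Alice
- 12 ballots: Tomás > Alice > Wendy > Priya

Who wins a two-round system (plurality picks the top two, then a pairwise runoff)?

Priya

Round 1 first-place votes: Priya 11, Alice 0, Wendy 9, Tomás 19. Tomás and Priya advance.
Runoff: Tomás is ranked above Priya on 19 ballots, Priya above Tomás on 20.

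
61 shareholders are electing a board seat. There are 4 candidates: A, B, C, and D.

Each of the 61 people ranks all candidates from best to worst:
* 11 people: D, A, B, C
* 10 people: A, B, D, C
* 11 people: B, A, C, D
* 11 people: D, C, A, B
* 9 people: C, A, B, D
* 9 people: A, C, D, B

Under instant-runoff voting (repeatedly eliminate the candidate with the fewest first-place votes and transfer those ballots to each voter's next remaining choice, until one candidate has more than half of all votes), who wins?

A

Round 1: A 19, B 11, C 9, D 22. C eliminated.
Round 2: A 28, B 11, D 22. B eliminated.
Round 3: A 39, D 22. A has a majority (≥31).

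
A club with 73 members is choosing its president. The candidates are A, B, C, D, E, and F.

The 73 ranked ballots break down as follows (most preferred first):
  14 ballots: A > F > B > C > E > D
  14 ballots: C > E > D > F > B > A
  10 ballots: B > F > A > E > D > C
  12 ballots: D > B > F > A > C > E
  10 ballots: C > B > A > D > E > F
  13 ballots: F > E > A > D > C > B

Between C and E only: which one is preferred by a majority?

C is ranked above E on 50 ballots; E above C on 23.

C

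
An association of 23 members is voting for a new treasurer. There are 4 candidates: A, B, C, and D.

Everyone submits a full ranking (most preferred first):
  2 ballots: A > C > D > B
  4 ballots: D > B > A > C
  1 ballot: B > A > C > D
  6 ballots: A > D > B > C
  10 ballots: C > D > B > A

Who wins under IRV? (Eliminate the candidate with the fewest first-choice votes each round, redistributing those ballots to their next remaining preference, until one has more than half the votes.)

Round 1: A 8, B 1, C 10, D 4. B eliminated.
Round 2: A 9, C 10, D 4. D eliminated.
Round 3: A 13, C 10. A has a majority (≥12).

A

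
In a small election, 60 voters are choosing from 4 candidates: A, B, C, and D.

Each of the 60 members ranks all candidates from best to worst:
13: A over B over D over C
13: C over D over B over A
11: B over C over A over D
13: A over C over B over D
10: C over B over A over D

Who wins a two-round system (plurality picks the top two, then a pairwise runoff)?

C

Round 1 first-place votes: A 26, B 11, C 23, D 0. A and C advance.
Runoff: A is ranked above C on 26 ballots, C above A on 34.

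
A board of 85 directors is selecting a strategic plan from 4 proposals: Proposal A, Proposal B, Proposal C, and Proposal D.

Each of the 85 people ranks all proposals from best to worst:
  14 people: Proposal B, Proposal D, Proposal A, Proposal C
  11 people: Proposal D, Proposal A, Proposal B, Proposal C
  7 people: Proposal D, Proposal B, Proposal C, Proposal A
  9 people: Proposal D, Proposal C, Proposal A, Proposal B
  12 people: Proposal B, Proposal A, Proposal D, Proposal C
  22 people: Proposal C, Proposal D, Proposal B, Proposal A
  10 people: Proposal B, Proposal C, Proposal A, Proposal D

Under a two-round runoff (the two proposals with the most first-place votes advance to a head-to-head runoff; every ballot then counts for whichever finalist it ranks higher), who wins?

Proposal D

Round 1 first-place votes: Proposal A 0, Proposal B 36, Proposal C 22, Proposal D 27. Proposal B and Proposal D advance.
Runoff: Proposal B is ranked above Proposal D on 36 ballots, Proposal D above Proposal B on 49.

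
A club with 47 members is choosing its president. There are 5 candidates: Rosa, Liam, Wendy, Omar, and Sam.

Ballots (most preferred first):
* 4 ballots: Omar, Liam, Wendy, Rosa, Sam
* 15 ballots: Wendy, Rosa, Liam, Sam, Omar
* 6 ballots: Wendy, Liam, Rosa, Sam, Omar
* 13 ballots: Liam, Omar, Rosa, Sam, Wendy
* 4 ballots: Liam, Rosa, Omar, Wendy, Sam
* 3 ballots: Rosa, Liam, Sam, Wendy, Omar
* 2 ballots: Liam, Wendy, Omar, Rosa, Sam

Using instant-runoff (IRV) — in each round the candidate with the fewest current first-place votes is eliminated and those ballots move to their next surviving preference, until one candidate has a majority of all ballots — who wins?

Liam

Round 1: Rosa 3, Liam 19, Wendy 21, Omar 4, Sam 0. Sam eliminated.
Round 2: Rosa 3, Liam 19, Wendy 21, Omar 4. Rosa eliminated.
Round 3: Liam 22, Wendy 21, Omar 4. Omar eliminated.
Round 4: Liam 26, Wendy 21. Liam has a majority (≥24).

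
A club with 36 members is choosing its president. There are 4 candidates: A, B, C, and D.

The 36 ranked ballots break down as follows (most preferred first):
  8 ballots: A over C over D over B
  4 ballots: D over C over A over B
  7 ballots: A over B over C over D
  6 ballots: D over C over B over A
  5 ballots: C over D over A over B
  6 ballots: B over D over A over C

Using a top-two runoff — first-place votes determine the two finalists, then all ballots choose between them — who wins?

Round 1 first-place votes: A 15, B 6, C 5, D 10. A and D advance.
Runoff: A is ranked above D on 15 ballots, D above A on 21.

D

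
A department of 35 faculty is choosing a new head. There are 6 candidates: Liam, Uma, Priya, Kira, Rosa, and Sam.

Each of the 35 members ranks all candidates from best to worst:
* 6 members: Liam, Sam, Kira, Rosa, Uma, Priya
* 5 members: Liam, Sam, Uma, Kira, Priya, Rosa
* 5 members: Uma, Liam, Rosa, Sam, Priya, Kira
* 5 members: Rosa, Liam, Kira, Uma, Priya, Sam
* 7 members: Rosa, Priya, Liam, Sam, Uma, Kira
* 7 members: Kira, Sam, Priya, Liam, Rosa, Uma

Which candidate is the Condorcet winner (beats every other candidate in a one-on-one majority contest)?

Liam vs Uma: 30–5
Liam vs Priya: 21–14
Liam vs Kira: 28–7
Liam vs Rosa: 23–12
Liam vs Sam: 28–7
Liam beats every other candidate.

Liam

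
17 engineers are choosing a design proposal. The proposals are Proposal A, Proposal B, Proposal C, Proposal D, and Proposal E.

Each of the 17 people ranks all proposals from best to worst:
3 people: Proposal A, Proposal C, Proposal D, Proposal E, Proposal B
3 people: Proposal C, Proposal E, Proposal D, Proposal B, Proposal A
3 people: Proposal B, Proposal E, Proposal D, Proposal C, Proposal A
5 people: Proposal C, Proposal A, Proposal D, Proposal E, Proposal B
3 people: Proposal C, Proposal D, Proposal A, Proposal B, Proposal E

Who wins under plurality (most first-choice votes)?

First-place votes: Proposal A 3, Proposal B 3, Proposal C 11, Proposal D 0, Proposal E 0.

Proposal C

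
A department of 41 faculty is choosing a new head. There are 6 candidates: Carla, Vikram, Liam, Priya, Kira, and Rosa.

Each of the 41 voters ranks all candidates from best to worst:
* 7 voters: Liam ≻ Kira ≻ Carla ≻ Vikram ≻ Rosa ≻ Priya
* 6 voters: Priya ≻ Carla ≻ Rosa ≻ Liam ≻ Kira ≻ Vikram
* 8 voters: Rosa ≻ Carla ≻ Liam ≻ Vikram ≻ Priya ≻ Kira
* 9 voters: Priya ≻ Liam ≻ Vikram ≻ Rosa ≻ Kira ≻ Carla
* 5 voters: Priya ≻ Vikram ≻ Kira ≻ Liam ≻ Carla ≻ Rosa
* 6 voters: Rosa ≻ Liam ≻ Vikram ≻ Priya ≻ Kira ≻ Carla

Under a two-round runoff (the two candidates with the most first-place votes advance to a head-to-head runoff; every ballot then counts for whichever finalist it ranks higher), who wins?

Round 1 first-place votes: Carla 0, Vikram 0, Liam 7, Priya 20, Kira 0, Rosa 14. Priya and Rosa advance.
Runoff: Priya is ranked above Rosa on 20 ballots, Rosa above Priya on 21.

Rosa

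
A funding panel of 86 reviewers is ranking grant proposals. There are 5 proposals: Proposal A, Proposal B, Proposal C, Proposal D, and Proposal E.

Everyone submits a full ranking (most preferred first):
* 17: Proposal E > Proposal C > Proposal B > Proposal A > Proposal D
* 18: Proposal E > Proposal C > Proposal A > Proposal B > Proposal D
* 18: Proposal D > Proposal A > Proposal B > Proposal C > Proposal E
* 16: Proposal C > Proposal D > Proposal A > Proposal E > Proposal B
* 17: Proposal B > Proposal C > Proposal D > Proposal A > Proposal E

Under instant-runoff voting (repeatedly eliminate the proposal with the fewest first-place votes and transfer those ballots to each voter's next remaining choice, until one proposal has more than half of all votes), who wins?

Round 1: Proposal A 0, Proposal B 17, Proposal C 16, Proposal D 18, Proposal E 35. Proposal A eliminated.
Round 2: Proposal B 17, Proposal C 16, Proposal D 18, Proposal E 35. Proposal C eliminated.
Round 3: Proposal B 17, Proposal D 34, Proposal E 35. Proposal B eliminated.
Round 4: Proposal D 51, Proposal E 35. Proposal D has a majority (≥44).

Proposal D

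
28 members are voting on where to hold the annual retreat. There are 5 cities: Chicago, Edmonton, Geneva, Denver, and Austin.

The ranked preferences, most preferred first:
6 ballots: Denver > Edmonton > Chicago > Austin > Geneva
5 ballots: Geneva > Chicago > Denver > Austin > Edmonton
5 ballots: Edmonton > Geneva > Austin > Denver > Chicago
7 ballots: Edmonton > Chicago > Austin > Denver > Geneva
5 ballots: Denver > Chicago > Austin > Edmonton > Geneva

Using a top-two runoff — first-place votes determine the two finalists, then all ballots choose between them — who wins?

Denver

Round 1 first-place votes: Chicago 0, Edmonton 12, Geneva 5, Denver 11, Austin 0. Edmonton and Denver advance.
Runoff: Edmonton is ranked above Denver on 12 ballots, Denver above Edmonton on 16.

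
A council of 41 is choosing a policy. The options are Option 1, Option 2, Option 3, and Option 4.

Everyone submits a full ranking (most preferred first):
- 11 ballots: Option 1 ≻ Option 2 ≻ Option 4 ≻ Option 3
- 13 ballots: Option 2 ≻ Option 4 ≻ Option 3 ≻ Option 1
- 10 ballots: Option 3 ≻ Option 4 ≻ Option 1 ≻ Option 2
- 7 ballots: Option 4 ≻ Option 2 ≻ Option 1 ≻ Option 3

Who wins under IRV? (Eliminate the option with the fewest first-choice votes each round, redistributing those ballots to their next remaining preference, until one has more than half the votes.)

Option 1

Round 1: Option 1 11, Option 2 13, Option 3 10, Option 4 7. Option 4 eliminated.
Round 2: Option 1 11, Option 2 20, Option 3 10. Option 3 eliminated.
Round 3: Option 1 21, Option 2 20. Option 1 has a majority (≥21).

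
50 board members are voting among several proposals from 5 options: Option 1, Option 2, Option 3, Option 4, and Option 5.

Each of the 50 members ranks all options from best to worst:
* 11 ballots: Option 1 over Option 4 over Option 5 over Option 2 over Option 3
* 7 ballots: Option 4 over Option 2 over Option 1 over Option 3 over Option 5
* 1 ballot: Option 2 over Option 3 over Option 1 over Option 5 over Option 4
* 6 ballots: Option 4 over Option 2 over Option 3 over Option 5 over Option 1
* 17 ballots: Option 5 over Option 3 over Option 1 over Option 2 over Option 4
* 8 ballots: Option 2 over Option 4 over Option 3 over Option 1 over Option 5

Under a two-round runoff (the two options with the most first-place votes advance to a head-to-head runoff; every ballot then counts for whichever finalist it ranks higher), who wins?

Round 1 first-place votes: Option 1 11, Option 2 9, Option 3 0, Option 4 13, Option 5 17. Option 5 and Option 4 advance.
Runoff: Option 5 is ranked above Option 4 on 18 ballots, Option 4 above Option 5 on 32.

Option 4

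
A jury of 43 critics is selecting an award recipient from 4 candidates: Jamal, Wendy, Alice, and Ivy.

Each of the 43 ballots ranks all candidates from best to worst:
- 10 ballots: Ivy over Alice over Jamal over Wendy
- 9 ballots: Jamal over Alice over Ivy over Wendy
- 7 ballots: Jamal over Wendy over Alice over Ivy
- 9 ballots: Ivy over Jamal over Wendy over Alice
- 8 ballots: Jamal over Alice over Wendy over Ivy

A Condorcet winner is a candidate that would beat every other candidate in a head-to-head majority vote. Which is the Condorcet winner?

Jamal

Jamal vs Wendy: 43–0
Jamal vs Alice: 33–10
Jamal vs Ivy: 24–19
Jamal beats every other candidate.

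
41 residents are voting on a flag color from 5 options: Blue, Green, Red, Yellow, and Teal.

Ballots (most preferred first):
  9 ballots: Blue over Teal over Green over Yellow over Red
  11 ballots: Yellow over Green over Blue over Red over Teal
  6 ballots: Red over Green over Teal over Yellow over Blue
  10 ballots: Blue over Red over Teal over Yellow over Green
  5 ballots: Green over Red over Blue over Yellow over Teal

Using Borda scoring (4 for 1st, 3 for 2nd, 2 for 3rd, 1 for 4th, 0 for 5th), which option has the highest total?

Blue

Blue: 9×4 + 11×2 + 6×0 + 10×4 + 5×2 = 108
Green: 9×2 + 11×3 + 6×3 + 10×0 + 5×4 = 89
Red: 9×0 + 11×1 + 6×4 + 10×3 + 5×3 = 80
Yellow: 9×1 + 11×4 + 6×1 + 10×1 + 5×1 = 74
Teal: 9×3 + 11×0 + 6×2 + 10×2 + 5×0 = 59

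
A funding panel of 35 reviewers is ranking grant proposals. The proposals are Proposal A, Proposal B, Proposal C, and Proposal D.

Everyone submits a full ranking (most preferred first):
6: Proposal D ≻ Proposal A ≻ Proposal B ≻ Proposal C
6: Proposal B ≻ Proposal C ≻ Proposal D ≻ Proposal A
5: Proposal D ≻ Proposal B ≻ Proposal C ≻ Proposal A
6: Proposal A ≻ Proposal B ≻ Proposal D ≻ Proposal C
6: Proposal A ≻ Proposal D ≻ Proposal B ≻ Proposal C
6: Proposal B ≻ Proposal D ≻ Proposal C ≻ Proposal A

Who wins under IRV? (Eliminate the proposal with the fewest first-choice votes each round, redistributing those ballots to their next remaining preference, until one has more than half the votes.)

Proposal A

Round 1: Proposal A 12, Proposal B 12, Proposal C 0, Proposal D 11. Proposal C eliminated.
Round 2: Proposal A 12, Proposal B 12, Proposal D 11. Proposal D eliminated.
Round 3: Proposal A 18, Proposal B 17. Proposal A has a majority (≥18).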